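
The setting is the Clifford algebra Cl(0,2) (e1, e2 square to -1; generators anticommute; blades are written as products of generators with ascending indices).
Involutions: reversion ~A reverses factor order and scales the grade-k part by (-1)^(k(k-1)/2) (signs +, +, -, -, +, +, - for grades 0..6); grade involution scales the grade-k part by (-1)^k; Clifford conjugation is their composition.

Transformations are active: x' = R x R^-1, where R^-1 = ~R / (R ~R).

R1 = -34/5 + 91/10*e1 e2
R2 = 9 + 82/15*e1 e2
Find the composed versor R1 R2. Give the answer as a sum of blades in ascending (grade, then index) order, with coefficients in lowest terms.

Distribute over the terms of R1 (each basis-blade product reordered to ascending indices, repeated generators contracted through their squares):
(-34/5) R2 = -306/5 - 2788/75*e1 e2
(91/10*e1 e2) R2 = -3731/75 + 819/10*e1 e2
Summing the partial products and collecting blades:
Answer: -8321/75 + 6709/150*e1 e2


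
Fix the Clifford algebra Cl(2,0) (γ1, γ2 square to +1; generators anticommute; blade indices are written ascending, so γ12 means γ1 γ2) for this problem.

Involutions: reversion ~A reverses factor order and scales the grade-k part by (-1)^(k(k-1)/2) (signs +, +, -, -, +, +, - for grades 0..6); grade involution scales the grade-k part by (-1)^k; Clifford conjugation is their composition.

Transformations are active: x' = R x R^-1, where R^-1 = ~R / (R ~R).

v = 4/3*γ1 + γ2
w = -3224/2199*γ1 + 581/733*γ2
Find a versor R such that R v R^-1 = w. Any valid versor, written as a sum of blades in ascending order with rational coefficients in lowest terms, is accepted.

Equal squares first: v^2 = w^2 = 25/9. Then v + w = -292/2199*γ1 + 1314/733*γ2 is a versor taking v to w, provided it is invertible.
Answer: -292/2199*γ1 + 1314/733*γ2


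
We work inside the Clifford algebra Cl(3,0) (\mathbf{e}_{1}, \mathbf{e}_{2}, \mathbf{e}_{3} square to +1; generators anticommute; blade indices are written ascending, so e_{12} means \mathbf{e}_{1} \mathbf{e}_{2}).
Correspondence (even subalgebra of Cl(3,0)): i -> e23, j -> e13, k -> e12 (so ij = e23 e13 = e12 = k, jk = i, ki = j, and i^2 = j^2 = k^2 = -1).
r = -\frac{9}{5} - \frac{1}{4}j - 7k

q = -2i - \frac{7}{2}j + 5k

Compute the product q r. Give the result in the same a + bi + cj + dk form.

In blades: q = 5 e_{12} - \frac{7}{2} e_{13} - 2 e_{23}, r = -\frac{9}{5} - 7 e_{12} - \frac{1}{4} e_{13}.
Distribute q over r term by term (generator squares from the signature, products reordered to ascending indices): (5 e_{12})*r = 35 - 9 e_{12} + \frac{5}{4} e_{23}; (-\frac{7}{2} e_{13})*r = -\frac{7}{8} + \frac{63}{10} e_{13} + \frac{49}{2} e_{23}; (-2 e_{23})*r = \frac{1}{2} e_{12} - 14 e_{13} + \frac{18}{5} e_{23}.
Sum: \frac{273}{8} - \frac{17}{2} e_{12} - \frac{77}{10} e_{13} + \frac{587}{20} e_{23}; translating back through the correspondence:
Answer: \frac{273}{8} + \frac{587}{20}i - \frac{77}{10}j - \frac{17}{2}k


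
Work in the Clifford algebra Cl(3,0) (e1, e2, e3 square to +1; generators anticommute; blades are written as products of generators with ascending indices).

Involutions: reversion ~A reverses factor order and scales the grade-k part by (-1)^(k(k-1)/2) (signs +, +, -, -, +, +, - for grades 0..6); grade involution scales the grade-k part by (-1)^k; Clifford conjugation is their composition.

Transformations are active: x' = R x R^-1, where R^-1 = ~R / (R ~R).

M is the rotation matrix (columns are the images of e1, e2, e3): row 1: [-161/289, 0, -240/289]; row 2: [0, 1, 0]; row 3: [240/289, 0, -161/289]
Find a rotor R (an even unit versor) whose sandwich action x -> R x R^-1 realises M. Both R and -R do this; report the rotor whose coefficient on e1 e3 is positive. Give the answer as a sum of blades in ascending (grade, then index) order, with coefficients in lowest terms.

Method: write R = a + b12*e1 e2 + b13*e1 e3 + b23*e2 e3 with a^2 + b12^2 + b13^2 + b23^2 = 1 (so R^-1 = ~R). Expanding the columns R e_j ~R gives tr M = 4a^2 - 1 and, from the antisymmetric part, M21 - M12 = -4a*b12, M13 - M31 = 4a*b13, M32 - M23 = -4a*b23.
Here tr M = -33/289, so a^2 = (1 + tr M)/4 = 64/289 and a = ±8/17. Taking a = 8/17: M21 - M12 = 0, M13 - M31 = -480/289, M32 - M23 = 0, giving b12 = 0, b13 = -15/17, b23 = 0, i.e. R = 8/17 - 15/17*e1 e3.
Its e1 e3 coefficient is negative, so report the other preimage -R.
Answer: -8/17 + 15/17*e1 e3. Why the constraint matters: R and -R act identically through the sandwich — M has trace -33/289 either way — so only the sign condition on e1 e3 picks one of the two preimages.


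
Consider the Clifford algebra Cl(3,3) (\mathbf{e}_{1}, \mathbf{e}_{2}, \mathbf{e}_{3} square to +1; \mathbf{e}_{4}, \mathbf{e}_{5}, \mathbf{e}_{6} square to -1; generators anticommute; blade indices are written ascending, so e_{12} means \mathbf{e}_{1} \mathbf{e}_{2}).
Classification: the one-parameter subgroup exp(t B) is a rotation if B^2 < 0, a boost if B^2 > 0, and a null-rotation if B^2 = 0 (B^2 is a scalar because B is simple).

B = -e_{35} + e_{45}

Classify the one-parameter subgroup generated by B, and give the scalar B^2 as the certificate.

B^2 term by term: the squares give (-1)^2*(e_{35})^2 + (1)^2*(e_{45})^2 = 1*(+1) + 1*(-1) = 0 (each basis 2-blade squares to minus the product of its generators' squares); cross terms between blades sharing an index anticommute and cancel. So B^2 = 0.
Answer: null-rotation, certificate B^2 = 0. Key observation: B^2 = 0 is a conjugation invariant, so its sign decides the class regardless of the surface form of B.


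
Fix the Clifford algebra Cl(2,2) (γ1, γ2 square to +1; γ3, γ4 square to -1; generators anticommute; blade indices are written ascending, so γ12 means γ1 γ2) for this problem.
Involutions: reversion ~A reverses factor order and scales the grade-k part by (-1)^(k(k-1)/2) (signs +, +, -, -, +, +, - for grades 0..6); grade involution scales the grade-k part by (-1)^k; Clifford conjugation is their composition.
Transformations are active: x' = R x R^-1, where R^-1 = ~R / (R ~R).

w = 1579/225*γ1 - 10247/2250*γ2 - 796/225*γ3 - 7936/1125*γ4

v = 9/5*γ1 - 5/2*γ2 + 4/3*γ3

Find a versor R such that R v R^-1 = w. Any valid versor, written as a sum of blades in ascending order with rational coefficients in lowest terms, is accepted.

R = v + w = 1984/225*γ1 - 7936/1125*γ2 - 496/225*γ3 - 7936/1125*γ4 works: the equal norms (6941/900) guarantee its sandwich swaps v into w.
Answer: 1984/225*γ1 - 7936/1125*γ2 - 496/225*γ3 - 7936/1125*γ4


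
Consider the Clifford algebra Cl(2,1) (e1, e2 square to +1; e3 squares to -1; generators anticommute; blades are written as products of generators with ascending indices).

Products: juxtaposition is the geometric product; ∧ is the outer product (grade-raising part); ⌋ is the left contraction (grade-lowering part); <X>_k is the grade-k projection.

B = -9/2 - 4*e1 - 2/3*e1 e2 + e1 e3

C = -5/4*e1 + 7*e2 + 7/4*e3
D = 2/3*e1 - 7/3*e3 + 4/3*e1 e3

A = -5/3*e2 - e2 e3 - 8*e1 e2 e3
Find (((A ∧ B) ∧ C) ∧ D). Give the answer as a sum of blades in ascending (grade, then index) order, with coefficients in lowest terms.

step 1: 15/2*e2 - 20/3*e1 e2 + 9/2*e2 e3 + 125/3*e1 e2 e3
step 2: 75/8*e1 e2 + 105/8*e2 e3 - 415/24*e1 e2 e3
step 3: -105/8*e1 e2 e3
Answer: -105/8*e1 e2 e3


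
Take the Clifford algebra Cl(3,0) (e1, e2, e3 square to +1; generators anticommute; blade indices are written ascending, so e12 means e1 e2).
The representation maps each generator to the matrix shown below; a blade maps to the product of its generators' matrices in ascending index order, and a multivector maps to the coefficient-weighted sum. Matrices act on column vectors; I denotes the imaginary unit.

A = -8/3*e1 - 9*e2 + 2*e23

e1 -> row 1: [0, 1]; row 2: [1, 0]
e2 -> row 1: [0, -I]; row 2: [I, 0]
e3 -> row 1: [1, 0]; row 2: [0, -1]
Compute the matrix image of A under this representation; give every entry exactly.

Bivector images (products of the table entries): rho(e23) = rho(e2)rho(e3) = row 1: [0, I]; row 2: [I, 0].
M = (-8/3)*rho(e1) + (-9)*rho(e2) + (2)*rho(e23), summed entrywise:
Answer: row 1: [0, -8/3 + 11*I]; row 2: [-8/3 - 7*I, 0]


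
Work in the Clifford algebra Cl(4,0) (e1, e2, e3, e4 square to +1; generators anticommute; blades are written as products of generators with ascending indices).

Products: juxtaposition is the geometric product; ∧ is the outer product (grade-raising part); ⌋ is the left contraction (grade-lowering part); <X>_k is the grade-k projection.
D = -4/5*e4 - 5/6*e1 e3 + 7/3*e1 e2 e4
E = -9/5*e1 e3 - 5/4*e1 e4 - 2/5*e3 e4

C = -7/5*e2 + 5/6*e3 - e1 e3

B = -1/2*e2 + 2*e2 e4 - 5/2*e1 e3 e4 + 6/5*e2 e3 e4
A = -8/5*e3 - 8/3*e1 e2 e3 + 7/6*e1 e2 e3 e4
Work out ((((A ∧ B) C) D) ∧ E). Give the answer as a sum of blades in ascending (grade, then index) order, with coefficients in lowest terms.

step 1: -4/5*e2 e3 + 16/5*e2 e3 e4
step 2: -2/3*e2 - 28/25*e3 + 4/5*e1 e2 - 8/3*e2 e4 - 112/25*e3 e4 - 16/5*e1 e2 e4
step 3: 112/15 + 238/45*e1 + 32/15*e2 + 448/125*e3 - 28/15*e4 + 64/25*e1 e2 - 98/45*e1 e4 + 2/3*e2 e3 + 8/15*e2 e4 + 112/125*e3 e4 - 2477/225*e1 e2 e3 - 16/25*e1 e2 e4 - 8/3*e2 e3 e4 - 1088/225*e1 e2 e3 e4
step 4: -336/25*e1 e3 - 28/3*e1 e4 - 224/75*e3 e4 + 96/25*e1 e2 e3 + 8/3*e1 e2 e4 + 1288/225*e1 e3 e4 - 64/75*e2 e3 e4 - 673/750*e1 e2 e3 e4
Answer: -336/25*e1 e3 - 28/3*e1 e4 - 224/75*e3 e4 + 96/25*e1 e2 e3 + 8/3*e1 e2 e4 + 1288/225*e1 e3 e4 - 64/75*e2 e3 e4 - 673/750*e1 e2 e3 e4


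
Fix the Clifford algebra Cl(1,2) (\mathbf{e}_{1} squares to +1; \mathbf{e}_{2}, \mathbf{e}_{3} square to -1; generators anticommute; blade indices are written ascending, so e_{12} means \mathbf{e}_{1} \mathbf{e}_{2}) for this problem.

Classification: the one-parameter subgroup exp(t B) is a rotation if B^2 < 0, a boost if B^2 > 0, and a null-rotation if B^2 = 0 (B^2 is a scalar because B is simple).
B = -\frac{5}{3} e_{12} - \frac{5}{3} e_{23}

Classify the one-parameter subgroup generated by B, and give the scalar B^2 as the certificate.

B^2 term by term: the squares give (-\frac{5}{3})^2*(e_{12})^2 + (-\frac{5}{3})^2*(e_{23})^2 = \frac{25}{9}*(+1) + \frac{25}{9}*(-1) = 0 (each basis 2-blade squares to minus the product of its generators' squares); cross terms between blades sharing an index anticommute and cancel. So B^2 = 0.
Answer: null-rotation, certificate B^2 = 0. Check the certificate: B^2 = 0, and that sign is decisive whatever form B takes.


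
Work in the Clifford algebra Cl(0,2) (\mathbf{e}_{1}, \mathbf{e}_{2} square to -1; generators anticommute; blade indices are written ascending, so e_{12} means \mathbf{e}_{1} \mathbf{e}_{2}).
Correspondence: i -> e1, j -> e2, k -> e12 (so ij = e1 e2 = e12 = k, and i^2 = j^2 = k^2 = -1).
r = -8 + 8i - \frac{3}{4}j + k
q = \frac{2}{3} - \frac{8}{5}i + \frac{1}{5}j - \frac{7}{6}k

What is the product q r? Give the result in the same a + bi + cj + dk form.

In blades: q = \frac{2}{3} - \frac{8}{5} e_{1} + \frac{1}{5} e_{2} - \frac{7}{6} e_{12}, r = -8 + 8 e_{1} - \frac{3}{4} e_{2} + e_{12}.
Distribute q over r term by term (generator squares from the signature, products reordered to ascending indices): (\frac{2}{3})*r = -\frac{16}{3} + \frac{16}{3} e_{1} - \frac{1}{2} e_{2} + \frac{2}{3} e_{12}; (-\frac{8}{5} e_{1})*r = \frac{64}{5} + \frac{64}{5} e_{1} + \frac{8}{5} e_{2} + \frac{6}{5} e_{12}; (\frac{1}{5} e_{2})*r = \frac{3}{20} + \frac{1}{5} e_{1} - \frac{8}{5} e_{2} - \frac{8}{5} e_{12}; (-\frac{7}{6} e_{12})*r = \frac{7}{6} - \frac{7}{8} e_{1} - \frac{28}{3} e_{2} + \frac{28}{3} e_{12}.
Sum: \frac{527}{60} + \frac{419}{24} e_{1} - \frac{59}{6} e_{2} + \frac{48}{5} e_{12}; translating back through the correspondence:
Answer: \frac{527}{60} + \frac{419}{24}i - \frac{59}{6}j + \frac{48}{5}k


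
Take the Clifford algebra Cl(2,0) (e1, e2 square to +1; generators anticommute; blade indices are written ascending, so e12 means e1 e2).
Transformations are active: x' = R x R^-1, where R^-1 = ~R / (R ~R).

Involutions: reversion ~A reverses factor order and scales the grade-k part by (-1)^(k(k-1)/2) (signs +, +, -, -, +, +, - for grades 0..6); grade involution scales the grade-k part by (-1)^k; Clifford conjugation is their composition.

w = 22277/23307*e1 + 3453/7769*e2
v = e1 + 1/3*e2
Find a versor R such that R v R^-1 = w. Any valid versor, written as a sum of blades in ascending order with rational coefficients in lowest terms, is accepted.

Construction: equal norms (both 10/9) license R = v + w = 45584/23307*e1 + 18128/23307*e2 — nothing changes along that direction, while (v - w)/2 changes sign, so v maps onto w.
Answer: 45584/23307*e1 + 18128/23307*e2


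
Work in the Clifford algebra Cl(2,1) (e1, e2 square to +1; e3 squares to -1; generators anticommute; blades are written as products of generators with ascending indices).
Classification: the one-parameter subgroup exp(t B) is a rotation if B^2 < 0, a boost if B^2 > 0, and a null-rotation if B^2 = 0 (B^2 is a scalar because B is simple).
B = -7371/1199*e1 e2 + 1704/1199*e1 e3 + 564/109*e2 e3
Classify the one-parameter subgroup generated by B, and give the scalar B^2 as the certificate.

B^2 term by term: the squares give (-7371/1199)^2*(e1 e2)^2 + (1704/1199)^2*(e1 e3)^2 + (564/109)^2*(e2 e3)^2 = 54331641/1437601*(-1) + 2903616/1437601*(+1) + 318096/11881*(+1) = -9 (each basis 2-blade squares to minus the product of its generators' squares); cross terms between blades sharing an index anticommute and cancel. So B^2 = -9.
Answer: rotation, certificate B^2 = -9. No conjugation can change B^2 = -9; the sign gives the class.


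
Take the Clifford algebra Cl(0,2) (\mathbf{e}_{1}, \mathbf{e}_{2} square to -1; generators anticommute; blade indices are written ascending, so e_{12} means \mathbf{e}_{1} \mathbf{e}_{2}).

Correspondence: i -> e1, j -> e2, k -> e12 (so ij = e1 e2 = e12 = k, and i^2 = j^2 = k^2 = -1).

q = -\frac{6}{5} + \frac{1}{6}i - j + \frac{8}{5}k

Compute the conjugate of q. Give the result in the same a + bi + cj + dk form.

In blades: q = -\frac{6}{5} + \frac{1}{6} e_{1} - e_{2} + \frac{8}{5} e_{12}.
Conjugation here is Clifford conjugation: the scalar is fixed and the grade-1 and grade-2 blades all flip sign, giving -\frac{6}{5} - \frac{1}{6} e_{1} + e_{2} - \frac{8}{5} e_{12}; translating back:
Answer: -\frac{6}{5} - \frac{1}{6}i + j - \frac{8}{5}k


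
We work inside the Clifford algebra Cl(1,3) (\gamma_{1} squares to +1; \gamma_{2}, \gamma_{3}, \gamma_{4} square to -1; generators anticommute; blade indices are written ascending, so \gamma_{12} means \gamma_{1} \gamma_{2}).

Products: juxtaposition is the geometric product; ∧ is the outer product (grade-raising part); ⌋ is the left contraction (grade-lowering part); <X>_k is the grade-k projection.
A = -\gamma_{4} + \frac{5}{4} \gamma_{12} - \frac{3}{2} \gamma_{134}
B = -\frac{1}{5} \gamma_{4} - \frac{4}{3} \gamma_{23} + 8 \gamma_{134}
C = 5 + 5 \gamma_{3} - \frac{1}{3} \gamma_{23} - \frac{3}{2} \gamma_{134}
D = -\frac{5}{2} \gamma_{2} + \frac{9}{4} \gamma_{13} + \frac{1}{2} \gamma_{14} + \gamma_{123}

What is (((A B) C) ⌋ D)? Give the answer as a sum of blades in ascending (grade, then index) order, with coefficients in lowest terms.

step 1: \frac{59}{5} + \frac{281}{30} \gamma_{13} + \frac{7}{4} \gamma_{124} - \frac{26}{3} \gamma_{234}
step 2: 59 - \frac{281}{6} \gamma_{1} + 59 \gamma_{3} - \frac{3049}{180} \gamma_{4} + \frac{889}{90} \gamma_{12} + \frac{281}{6} \gamma_{13} - \frac{787}{120} \gamma_{23} - \frac{130}{3} \gamma_{24} + \frac{35}{4} \gamma_{124} - \frac{1027}{60} \gamma_{134} - \frac{130}{3} \gamma_{234} - \frac{35}{4} \gamma_{1234}
step 3: \frac{843}{8} + \frac{23551}{180} \gamma_{1} - \frac{583}{3} \gamma_{2} - \frac{34379}{360} \gamma_{3} - \frac{281}{12} \gamma_{4} - 59 \gamma_{12} + \frac{531}{4} \gamma_{13} + \frac{59}{2} \gamma_{14} - \frac{281}{6} \gamma_{23} + 59 \gamma_{123}
Answer: \frac{843}{8} + \frac{23551}{180} \gamma_{1} - \frac{583}{3} \gamma_{2} - \frac{34379}{360} \gamma_{3} - \frac{281}{12} \gamma_{4} - 59 \gamma_{12} + \frac{531}{4} \gamma_{13} + \frac{59}{2} \gamma_{14} - \frac{281}{6} \gamma_{23} + 59 \gamma_{123}


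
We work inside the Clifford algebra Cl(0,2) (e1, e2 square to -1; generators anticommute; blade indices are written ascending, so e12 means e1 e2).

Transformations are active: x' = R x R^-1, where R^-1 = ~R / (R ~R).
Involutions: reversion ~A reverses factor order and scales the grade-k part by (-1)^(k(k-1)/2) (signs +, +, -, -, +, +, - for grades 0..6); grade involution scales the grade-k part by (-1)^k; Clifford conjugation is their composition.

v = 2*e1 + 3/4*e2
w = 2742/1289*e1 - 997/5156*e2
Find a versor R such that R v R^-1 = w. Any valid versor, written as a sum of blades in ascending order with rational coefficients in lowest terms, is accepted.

Here q(v) = q(w) = -73/16; the classical choice R = v + w = 5320/1289*e1 + 1435/2578*e2 then realises v -> w under the sandwich.
Answer: 5320/1289*e1 + 1435/2578*e2


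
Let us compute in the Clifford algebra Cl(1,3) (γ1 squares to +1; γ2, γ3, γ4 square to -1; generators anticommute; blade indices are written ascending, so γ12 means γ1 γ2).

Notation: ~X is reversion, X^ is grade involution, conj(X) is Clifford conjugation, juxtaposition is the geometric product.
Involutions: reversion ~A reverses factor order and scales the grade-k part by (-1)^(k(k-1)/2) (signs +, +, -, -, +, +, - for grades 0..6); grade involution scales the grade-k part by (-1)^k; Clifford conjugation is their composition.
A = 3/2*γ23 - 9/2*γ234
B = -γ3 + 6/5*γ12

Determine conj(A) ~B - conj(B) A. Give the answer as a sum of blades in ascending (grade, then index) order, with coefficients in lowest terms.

first term: -3/2*γ2 + 9/5*γ13 + 9/2*γ24 + 27/5*γ134
second term: 3/2*γ2 + 9/5*γ13 - 9/2*γ24 - 27/5*γ134
Answer: -3*γ2 + 9*γ24 + 54/5*γ134


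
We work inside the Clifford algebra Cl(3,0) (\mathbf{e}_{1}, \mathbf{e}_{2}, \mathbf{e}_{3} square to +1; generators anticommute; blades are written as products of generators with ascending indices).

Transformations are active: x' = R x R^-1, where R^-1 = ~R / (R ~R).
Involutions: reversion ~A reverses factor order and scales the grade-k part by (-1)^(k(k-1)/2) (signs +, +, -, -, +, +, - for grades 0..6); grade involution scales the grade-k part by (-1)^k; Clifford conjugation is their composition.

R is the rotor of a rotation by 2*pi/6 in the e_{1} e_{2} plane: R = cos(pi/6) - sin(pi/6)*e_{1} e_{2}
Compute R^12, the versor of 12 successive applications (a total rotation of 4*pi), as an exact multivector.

Rotor phase runs at HALF the rotation angle; powers of one rotor simply add phase, so after 12 steps in e_{1} e_{2} the phase is 12*pi/6 = 2 \pi and R^12 = cos(2 \pi) - sin(2 \pi)*e_{1} e_{2}.
cos(2 \pi) = 1 and sin(2 \pi) = 0, so R^12 = 1. The total rotation 4*pi is 2 full turns, so every vector returns to itself, yet the rotor is +1, back on the identity sheet (an even number of 2*pi turns).
Answer: 1


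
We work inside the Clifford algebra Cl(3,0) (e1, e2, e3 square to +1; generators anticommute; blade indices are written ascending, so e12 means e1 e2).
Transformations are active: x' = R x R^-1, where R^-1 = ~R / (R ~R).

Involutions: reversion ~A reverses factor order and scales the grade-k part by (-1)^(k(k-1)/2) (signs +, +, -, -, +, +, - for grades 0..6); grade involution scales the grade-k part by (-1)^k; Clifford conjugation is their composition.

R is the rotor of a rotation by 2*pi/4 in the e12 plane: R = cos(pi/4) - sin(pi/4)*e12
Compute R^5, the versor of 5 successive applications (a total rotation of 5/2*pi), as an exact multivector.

The rotor phase is half the rotation angle and phases add under composition, so 5 steps in the e12 plane accumulate phase 5*(pi/4) = 5*pi/4: R^5 = cos(5*pi/4) - sin(5*pi/4)*e12.
cos(5*pi/4) = -sqrt(2)/2 and sin(5*pi/4) = -sqrt(2)/2, so R^5 = -sqrt(2)/2 + sqrt(2)/2*e12. The net rotation is 1/2*pi (after discarding 1 full turn, each of which contributes a factor -1 to the rotor); the rotor keeps the half-angle phase exactly.
Answer: -sqrt(2)/2 + sqrt(2)/2*e12


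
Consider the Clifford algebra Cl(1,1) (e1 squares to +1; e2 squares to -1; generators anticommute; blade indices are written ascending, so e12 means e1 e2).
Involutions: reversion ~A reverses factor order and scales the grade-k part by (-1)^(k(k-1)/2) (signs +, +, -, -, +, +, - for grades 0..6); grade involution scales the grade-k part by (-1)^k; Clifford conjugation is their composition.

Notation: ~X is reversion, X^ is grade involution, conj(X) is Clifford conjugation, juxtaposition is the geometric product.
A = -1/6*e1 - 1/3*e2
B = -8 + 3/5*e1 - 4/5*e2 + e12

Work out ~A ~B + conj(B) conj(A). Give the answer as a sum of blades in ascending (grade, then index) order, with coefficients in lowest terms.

first term: -11/30 + 5/3*e1 + 17/6*e2 + 1/3*e12
second term: -11/30 - e1 - 5/2*e2 - 1/3*e12
Answer: -11/15 + 2/3*e1 + 1/3*e2


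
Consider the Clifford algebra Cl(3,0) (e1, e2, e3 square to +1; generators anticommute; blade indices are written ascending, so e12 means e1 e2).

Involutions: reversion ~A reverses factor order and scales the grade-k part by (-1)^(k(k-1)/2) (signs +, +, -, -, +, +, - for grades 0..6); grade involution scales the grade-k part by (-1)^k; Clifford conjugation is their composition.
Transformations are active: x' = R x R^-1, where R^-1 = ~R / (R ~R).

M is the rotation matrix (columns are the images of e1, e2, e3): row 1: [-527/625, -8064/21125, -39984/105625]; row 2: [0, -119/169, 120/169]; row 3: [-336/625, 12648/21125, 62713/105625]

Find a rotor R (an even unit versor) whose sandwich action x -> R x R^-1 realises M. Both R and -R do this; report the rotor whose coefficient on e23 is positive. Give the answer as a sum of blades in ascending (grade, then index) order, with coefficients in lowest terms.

Method: write R = a + b12*e12 + b13*e13 + b23*e23 with a^2 + b12^2 + b13^2 + b23^2 = 1 (so R^-1 = ~R). Expanding the columns R e_j ~R gives tr M = 4a^2 - 1 and, from the antisymmetric part, M21 - M12 = -4a*b12, M13 - M31 = 4a*b13, M32 - M23 = -4a*b23.
Here tr M = -4029/4225, so a^2 = (1 + tr M)/4 = 49/4225 and a = ±7/65. Taking a = 7/65: M21 - M12 = 8064/21125, M13 - M31 = 672/4225, M32 - M23 = -2352/21125, giving b12 = -288/325, b13 = 24/65, b23 = 84/325, i.e. R = 7/65 - 288/325*e12 + 24/65*e13 + 84/325*e23.
Its e23 coefficient is already positive.
Answer: 7/65 - 288/325*e12 + 24/65*e13 + 84/325*e23. Why the constraint matters: R and -R act identically through the sandwich — M has trace -4029/4225 either way — so only the sign condition on e23 picks one of the two preimages.


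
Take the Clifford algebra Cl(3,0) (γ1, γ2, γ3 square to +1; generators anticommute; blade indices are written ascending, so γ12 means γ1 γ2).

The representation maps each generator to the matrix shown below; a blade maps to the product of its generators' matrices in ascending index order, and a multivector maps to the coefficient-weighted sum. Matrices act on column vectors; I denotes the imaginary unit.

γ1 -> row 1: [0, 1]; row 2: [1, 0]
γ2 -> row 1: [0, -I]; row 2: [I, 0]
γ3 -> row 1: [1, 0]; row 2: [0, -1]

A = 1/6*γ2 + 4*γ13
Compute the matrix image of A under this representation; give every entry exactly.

Bivector images (products of the table entries): rho(γ13) = rho(γ1)rho(γ3) = row 1: [0, -1]; row 2: [1, 0].
M = (1/6)*rho(γ2) + (4)*rho(γ13), summed entrywise:
Answer: row 1: [0, -4 - I/6]; row 2: [4 + I/6, 0]


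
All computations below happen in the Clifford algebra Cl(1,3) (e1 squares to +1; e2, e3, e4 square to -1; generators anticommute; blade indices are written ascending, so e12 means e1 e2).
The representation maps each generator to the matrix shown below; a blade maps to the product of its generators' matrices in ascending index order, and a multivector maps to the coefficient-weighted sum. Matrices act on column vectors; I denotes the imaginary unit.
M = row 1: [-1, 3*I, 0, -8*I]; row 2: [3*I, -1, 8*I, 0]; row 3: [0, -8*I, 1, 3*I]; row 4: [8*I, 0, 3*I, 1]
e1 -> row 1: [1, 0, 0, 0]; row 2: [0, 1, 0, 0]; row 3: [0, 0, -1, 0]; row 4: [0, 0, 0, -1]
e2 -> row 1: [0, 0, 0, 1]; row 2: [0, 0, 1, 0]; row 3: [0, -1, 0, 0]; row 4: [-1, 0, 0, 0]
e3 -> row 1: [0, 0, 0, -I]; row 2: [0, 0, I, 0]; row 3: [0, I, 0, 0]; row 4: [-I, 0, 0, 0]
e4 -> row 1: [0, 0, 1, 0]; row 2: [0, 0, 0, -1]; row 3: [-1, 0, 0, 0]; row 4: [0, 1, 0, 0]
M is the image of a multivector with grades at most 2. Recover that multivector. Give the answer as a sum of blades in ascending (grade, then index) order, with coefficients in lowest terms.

Method: the blade images are trace-orthogonal — tr(rho(e_A) rho(e_B)^-1) = 4 if A = B and 0 otherwise — and rho(e_A)^-1 = (e_A)^2 * rho(e_A) with (e_A)^2 = +1 or -1, so the coefficient of e_A in the preimage is (e_A)^2 * tr(M rho(e_A))/4.
Nonzero projections over blades of grade <= 2: e1: (e1)^2 = +1, tr(M rho(e1)) = -4, coefficient -1; e13: (e13)^2 = +1, tr(M rho(e13)) = 32, coefficient 8; e34: (e34)^2 = -1, tr(M rho(e34)) = 12, coefficient -3. Every other blade of grade <= 2 projects to 0.
Answer: -e1 + 8*e13 - 3*e34


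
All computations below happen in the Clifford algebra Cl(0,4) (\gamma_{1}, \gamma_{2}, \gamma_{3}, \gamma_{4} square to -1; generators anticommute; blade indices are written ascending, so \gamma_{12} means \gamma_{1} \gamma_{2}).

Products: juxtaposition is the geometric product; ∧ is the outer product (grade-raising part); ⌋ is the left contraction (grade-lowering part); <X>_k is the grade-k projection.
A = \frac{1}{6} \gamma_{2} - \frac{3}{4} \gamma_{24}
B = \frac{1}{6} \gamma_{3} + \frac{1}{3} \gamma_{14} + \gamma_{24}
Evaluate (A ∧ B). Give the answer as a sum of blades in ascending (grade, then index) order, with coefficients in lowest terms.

step 1: \frac{1}{36} \gamma_{23} - \frac{1}{18} \gamma_{124} + \frac{1}{8} \gamma_{234}
Answer: \frac{1}{36} \gamma_{23} - \frac{1}{18} \gamma_{124} + \frac{1}{8} \gamma_{234}


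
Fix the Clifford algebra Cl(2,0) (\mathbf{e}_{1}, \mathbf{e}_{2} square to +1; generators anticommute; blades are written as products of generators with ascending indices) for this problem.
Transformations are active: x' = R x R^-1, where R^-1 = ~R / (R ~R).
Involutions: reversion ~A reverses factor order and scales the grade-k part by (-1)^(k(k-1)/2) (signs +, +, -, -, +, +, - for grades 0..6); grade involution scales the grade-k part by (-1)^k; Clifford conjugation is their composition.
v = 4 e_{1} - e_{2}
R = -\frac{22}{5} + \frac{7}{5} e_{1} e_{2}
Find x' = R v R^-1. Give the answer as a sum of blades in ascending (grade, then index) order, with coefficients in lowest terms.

~R = -\frac{22}{5} - \frac{7}{5} e_{1} e_{2}, and R ~R = \frac{533}{25}, so R^-1 = ~R / (\frac{533}{25}).
R v = -19 e_{1} - \frac{6}{5} e_{2}
Answer: \frac{2048}{533} e_{1} + \frac{797}{533} e_{2}


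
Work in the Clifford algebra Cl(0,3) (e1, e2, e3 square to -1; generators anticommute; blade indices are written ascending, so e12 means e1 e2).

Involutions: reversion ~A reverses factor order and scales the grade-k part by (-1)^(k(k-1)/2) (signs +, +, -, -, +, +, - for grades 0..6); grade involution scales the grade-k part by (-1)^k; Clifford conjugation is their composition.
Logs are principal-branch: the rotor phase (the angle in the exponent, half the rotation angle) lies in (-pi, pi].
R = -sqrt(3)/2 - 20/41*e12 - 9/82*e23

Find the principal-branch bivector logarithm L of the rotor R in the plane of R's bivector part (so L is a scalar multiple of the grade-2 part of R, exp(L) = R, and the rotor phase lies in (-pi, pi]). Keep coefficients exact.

The scalar part of R is -sqrt(3)/2, which pins the rotor phase on the principal branch; dividing the bivector part by the sine of that phase recovers the unit plane, and L is the phase times that plane.
Concretely: cos(phase) = -sqrt(3)/2 gives phase = ±5*pi/6, and since phase/sin(phase) is even the sign is immaterial: L = (phase/sin(phase)) * <R>_2 = (5*pi/3) * <R>_2.
Answer: -100*pi/123*e12 - 15*pi/82*e23


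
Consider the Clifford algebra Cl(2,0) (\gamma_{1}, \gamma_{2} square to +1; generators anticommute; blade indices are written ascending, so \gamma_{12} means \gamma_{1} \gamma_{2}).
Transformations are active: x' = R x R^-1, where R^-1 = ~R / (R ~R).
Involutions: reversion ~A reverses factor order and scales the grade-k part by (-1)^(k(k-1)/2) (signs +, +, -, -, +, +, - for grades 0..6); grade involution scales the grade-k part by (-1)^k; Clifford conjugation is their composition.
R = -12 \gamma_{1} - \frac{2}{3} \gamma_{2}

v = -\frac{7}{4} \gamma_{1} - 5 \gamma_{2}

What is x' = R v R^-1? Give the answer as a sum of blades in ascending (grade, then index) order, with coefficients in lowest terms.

~R = -12 \gamma_{1} - \frac{2}{3} \gamma_{2}, and R ~R = \frac{1300}{9}, so R^-1 = ~R / (\frac{1300}{9}).
R v = \frac{73}{3} + \frac{353}{6} \gamma_{12}
Answer: -\frac{2981}{1300} \gamma_{1} + \frac{1552}{325} \gamma_{2}


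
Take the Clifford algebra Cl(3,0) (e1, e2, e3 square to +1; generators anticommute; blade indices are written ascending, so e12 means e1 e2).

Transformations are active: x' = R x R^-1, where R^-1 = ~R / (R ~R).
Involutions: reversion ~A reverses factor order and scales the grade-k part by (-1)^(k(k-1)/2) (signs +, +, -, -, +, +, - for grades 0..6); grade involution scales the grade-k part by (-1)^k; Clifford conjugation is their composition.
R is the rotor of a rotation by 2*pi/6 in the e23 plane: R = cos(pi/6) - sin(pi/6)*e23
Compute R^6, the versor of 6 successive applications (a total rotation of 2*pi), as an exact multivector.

Half-angle bookkeeping: 6 applications in e23 add up to rotor phase 6*pi/6 = pi, so R^6 = cos(pi) - sin(pi)*e23.
cos(pi) = -1 and sin(pi) = 0, so R^6 = -1. The total rotation 2*pi is 1 full turn, so every vector returns to itself, yet the rotor is -1, on the OTHER sheet of the double cover (an odd number of 2*pi turns).
Answer: -1


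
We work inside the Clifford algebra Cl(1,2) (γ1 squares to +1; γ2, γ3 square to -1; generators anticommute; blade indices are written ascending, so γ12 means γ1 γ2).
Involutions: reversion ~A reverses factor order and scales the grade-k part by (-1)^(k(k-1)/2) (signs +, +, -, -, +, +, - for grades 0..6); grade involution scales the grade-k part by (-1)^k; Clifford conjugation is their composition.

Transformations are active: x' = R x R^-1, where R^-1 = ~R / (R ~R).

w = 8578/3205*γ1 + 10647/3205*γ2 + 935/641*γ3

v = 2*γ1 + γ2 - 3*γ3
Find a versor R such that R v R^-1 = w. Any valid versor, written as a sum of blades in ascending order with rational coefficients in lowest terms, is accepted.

Construction: equal norms (both -6) license R = v + w = 14988/3205*γ1 + 13852/3205*γ2 - 988/641*γ3 — nothing changes along that direction, while (v - w)/2 changes sign, so v maps onto w.
Answer: 14988/3205*γ1 + 13852/3205*γ2 - 988/641*γ3


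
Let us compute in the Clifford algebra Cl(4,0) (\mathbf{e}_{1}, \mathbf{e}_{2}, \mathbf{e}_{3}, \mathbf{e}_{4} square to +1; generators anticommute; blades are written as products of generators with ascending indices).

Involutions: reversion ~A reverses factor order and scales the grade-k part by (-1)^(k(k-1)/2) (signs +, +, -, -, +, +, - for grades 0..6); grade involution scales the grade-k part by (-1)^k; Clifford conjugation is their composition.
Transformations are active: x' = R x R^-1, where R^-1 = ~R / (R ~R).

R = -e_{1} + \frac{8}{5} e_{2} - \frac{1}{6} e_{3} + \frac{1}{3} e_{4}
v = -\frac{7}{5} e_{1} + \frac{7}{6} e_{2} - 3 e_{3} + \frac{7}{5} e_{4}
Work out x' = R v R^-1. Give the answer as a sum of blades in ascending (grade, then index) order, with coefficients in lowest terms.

~R = -e_{1} + \frac{8}{5} e_{2} - \frac{1}{6} e_{3} + \frac{1}{3} e_{4}, and R ~R = \frac{3329}{900}, so R^-1 = ~R / (\frac{3329}{900}).
R v = \frac{127}{30} + \frac{161}{150} e_{1} e_{2} + \frac{83}{30} e_{1} e_{3} - \frac{14}{15} e_{1} e_{4} - \frac{829}{180} e_{2} e_{3} + \frac{833}{450} e_{2} e_{4} + \frac{23}{30} e_{3} e_{4}
Answer: -\frac{14797}{16645} e_{1} + \frac{49849}{19974} e_{2} + \frac{8717}{3329} e_{3} - \frac{10603}{16645} e_{4}


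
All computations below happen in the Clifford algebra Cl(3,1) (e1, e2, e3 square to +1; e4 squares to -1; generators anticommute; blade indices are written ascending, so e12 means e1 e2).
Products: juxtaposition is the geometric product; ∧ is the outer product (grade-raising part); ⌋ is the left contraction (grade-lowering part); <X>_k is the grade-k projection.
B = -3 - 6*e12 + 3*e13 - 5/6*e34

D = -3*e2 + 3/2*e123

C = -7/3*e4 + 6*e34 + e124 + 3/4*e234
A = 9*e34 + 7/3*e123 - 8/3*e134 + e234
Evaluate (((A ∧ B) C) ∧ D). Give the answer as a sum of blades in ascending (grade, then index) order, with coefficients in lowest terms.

step 1: -27*e34 - 7*e123 + 8*e134 - 3*e234 - 54*e1234
step 2: -657/4 + 15/2*e1 - 153/4*e2 - 117*e3 - 318*e12 + 47/3*e13 + 21/4*e14 - 15*e23 + 7*e34 - 99*e123 - 42*e124 + 49/3*e1234
step 3: 1971/4*e2 - 45/2*e12 - 351*e23 - 1595/8*e123 + 63/4*e124 - 21*e234
Answer: 1971/4*e2 - 45/2*e12 - 351*e23 - 1595/8*e123 + 63/4*e124 - 21*e234


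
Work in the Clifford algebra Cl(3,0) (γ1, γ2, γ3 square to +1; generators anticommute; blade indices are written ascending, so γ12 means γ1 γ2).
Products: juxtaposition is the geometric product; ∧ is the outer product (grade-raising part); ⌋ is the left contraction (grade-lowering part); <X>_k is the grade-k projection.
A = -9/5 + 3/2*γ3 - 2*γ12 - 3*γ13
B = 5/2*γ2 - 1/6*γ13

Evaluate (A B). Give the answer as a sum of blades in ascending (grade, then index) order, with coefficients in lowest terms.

step 1: -1/2 - 19/4*γ1 - 9/2*γ2 + 3/10*γ13 - 49/12*γ23 + 15/2*γ123
Answer: -1/2 - 19/4*γ1 - 9/2*γ2 + 3/10*γ13 - 49/12*γ23 + 15/2*γ123


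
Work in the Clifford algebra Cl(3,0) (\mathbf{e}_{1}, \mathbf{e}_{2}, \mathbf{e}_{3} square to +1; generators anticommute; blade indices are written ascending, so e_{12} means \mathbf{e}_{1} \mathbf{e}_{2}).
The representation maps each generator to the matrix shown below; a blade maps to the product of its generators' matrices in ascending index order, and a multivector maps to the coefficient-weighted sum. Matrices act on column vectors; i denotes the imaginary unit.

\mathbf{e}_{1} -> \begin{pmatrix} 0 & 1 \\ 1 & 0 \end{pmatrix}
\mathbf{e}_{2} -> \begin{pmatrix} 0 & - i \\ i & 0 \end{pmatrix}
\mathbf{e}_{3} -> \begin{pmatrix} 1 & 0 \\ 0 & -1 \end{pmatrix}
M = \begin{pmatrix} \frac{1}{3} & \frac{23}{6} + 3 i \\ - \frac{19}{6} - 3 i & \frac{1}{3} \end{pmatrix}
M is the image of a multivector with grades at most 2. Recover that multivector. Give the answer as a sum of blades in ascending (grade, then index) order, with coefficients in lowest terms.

Method: 1, rho(e_{1}), rho(e_{2}), rho(e_{3}) form a trace-orthogonal basis of the 2x2 complex matrices (tr(X Y) = 2 if X = Y, else 0), so M = m0*1 + m1*rho(e_{1}) + m2*rho(e_{2}) + m3*rho(e_{3}) with m0 = tr(M)/2 = \frac{1}{3}, m1 = tr(M rho(e_{1}))/2 = \frac{1}{3}, m2 = tr(M rho(e_{2}))/2 = -3 + \frac{7 i}{2}, m3 = tr(M rho(e_{3}))/2 = 0.
Multiplying table entries, the bivector images are rho(e_{12}) = i*rho(e_{3}), rho(e_{13}) = -i*rho(e_{2}), rho(e_{23}) = i*rho(e_{1}); with real blade coefficients the real parts of m0..m3 are the coefficients of 1, e_{1}, e_{2}, e_{3} and the imaginary parts give the bivectors (e_{23}: Im m1, e_{13}: -Im m2, e_{12}: Im m3).
Answer: \frac{1}{3} + \frac{1}{3} e_{1} - 3 e_{2} - \frac{7}{2} e_{13}


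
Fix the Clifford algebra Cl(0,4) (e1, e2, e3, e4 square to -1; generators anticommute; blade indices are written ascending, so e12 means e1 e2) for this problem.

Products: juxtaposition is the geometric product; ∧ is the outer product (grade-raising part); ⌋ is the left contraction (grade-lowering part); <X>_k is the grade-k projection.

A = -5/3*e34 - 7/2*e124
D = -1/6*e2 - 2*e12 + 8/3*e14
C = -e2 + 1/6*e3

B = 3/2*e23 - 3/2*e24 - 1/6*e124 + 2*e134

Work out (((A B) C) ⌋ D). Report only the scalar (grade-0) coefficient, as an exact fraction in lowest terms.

step 1: 7/12 - 23/12*e1 + 9/2*e23 - 5/2*e24 - 5/18*e123 + 21/4*e134
step 2: -4/3*e2 - 317/72*e3 + 5/2*e4 + 53/27*e12 - 1/24*e13 + 7/8*e14 + 5/12*e234 - 21/4*e1234
step 3: 37/27 + 28/3*e1
Answer: 37/27


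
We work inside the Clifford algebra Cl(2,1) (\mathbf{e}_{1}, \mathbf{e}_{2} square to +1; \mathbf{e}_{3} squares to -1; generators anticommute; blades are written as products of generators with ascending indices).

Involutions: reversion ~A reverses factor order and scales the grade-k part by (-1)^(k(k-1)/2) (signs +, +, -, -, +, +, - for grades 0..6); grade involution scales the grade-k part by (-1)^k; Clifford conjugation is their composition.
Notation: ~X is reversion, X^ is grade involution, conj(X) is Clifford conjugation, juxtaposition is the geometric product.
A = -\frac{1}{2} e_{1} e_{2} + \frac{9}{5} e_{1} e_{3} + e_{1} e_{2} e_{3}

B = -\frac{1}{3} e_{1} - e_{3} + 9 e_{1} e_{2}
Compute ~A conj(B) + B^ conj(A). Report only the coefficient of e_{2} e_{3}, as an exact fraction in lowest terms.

first term: \frac{9}{2} + \frac{9}{5} e_{1} - \frac{1}{6} e_{2} - \frac{42}{5} e_{3} + e_{1} e_{2} + \frac{238}{15} e_{2} e_{3} + \frac{1}{2} e_{1} e_{2} e_{3}
second term: -\frac{9}{2} - \frac{9}{5} e_{1} + \frac{1}{6} e_{2} - \frac{48}{5} e_{3} - e_{1} e_{2} + \frac{248}{15} e_{2} e_{3} + \frac{1}{2} e_{1} e_{2} e_{3}
Answer: \frac{162}{5}


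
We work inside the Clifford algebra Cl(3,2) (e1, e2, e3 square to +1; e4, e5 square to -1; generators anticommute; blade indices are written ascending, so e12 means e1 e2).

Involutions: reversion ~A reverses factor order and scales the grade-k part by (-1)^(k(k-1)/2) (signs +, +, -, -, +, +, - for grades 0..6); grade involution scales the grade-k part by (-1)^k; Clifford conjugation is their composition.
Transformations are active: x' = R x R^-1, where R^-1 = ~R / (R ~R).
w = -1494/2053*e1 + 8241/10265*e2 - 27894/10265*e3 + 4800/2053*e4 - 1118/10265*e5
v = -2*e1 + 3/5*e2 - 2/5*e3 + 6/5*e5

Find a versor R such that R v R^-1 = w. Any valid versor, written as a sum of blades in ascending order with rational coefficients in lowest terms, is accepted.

R = v + w = -5600/2053*e1 + 2880/2053*e2 - 6400/2053*e3 + 4800/2053*e4 + 2240/2053*e5 works: the equal norms (77/25) guarantee its sandwich swaps v into w.
Answer: -5600/2053*e1 + 2880/2053*e2 - 6400/2053*e3 + 4800/2053*e4 + 2240/2053*e5


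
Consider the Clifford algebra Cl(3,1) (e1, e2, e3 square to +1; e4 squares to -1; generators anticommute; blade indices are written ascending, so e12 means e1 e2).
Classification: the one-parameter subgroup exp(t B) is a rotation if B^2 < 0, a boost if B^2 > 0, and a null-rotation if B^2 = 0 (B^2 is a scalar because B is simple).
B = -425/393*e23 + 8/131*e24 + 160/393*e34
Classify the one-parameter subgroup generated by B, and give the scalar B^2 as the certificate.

B^2 term by term: the squares give (-425/393)^2*(e23)^2 + (8/131)^2*(e24)^2 + (160/393)^2*(e34)^2 = 180625/154449*(-1) + 64/17161*(+1) + 25600/154449*(+1) = -1 (each basis 2-blade squares to minus the product of its generators' squares); cross terms between blades sharing an index anticommute and cancel. So B^2 = -1.
Answer: rotation, certificate B^2 = -1. B^2 = -1 is basis-independent, so its sign is the whole story.


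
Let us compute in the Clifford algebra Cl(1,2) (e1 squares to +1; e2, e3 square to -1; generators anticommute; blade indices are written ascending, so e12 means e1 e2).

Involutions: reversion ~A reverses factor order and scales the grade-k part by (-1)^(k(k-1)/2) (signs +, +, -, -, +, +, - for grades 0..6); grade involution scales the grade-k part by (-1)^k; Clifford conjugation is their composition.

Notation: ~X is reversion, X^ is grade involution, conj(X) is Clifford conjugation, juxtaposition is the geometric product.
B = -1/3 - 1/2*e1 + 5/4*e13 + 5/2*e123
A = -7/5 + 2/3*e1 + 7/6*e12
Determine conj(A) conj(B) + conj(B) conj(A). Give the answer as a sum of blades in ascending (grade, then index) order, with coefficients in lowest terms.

first term: 2/15 - 43/90*e1 + 7/12*e2 - 25/12*e3 + 7/18*e12 + 7/4*e13 - 25/8*e23 - 7/2*e123
second term: 2/15 - 43/90*e1 - 7/12*e2 - 15/4*e3 + 7/18*e12 + 7/4*e13 - 5/24*e23 - 7/2*e123
Answer: 4/15 - 43/45*e1 - 35/6*e3 + 7/9*e12 + 7/2*e13 - 10/3*e23 - 7*e123


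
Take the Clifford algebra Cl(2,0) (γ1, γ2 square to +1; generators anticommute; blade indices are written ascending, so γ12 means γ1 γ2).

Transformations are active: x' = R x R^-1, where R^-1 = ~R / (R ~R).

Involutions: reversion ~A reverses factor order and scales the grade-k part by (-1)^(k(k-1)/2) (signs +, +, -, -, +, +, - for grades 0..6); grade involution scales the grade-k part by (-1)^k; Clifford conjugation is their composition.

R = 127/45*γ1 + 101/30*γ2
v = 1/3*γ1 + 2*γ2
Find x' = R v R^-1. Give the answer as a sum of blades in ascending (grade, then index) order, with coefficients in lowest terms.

~R = 127/45*γ1 + 101/30*γ2, and R ~R = 6253/324, so R^-1 = ~R / (6253/324).
R v = 1036/135 + 407/90*γ12
Answer: 24223/12675*γ1 + 2862/4225*γ2
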